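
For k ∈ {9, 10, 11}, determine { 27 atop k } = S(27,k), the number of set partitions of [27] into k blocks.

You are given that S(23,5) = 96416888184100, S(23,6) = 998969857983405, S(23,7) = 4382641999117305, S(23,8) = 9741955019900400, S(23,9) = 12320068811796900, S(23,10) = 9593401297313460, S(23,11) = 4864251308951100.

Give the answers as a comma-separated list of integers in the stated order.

106563273280541795575, 143197070509423605675, 123519417123830092365

r24: T_24,6=6×998969857983405+96416888184100=6090236036084530; T_24,7=7×4382641999117305+998969857983405=31677463851804540; T_24,8=8×9741955019900400+4382641999117305=82318282158320505; T_24,9=9×12320068811796900+9741955019900400=120622574326072500; T_24,10=10×9593401297313460+12320068811796900=108254081784931500; T_24,11=11×4864251308951100+9593401297313460=63100165695775560
r25: T_25,7=7×31677463851804540+6090236036084530=227832482998716310; T_25,8=8×82318282158320505+31677463851804540=690223721118368580; T_25,9=9×120622574326072500+82318282158320505=1167921451092973005; T_25,10=10×108254081784931500+120622574326072500=1203163392175387500; T_25,11=11×63100165695775560+108254081784931500=802355904438462660
r26: T_26,8=8×690223721118368580+227832482998716310=5749622251945664950; T_26,9=9×1167921451092973005+690223721118368580=11201516780955125625; T_26,10=10×1203163392175387500+1167921451092973005=13199555372846848005; T_26,11=11×802355904438462660+1203163392175387500=10029078340998476760
r27: T_27,9=9×11201516780955125625+5749622251945664950=106563273280541795575; T_27,10=10×13199555372846848005+11201516780955125625=143197070509423605675; T_27,11=11×10029078340998476760+13199555372846848005=123519417123830092365
Read S(27,9) = 106563273280541795575, S(27,10) = 143197070509423605675, S(27,11) = 123519417123830092365.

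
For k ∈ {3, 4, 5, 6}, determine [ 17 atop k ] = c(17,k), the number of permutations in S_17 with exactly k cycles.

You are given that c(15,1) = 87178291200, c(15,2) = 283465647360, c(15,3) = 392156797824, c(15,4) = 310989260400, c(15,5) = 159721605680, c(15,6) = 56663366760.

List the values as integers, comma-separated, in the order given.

102992244837120, 87077748875904, 48366009233424, 18861567058880

r16: T_16,2=15×283465647360+87178291200=4339163001600; T_16,3=15×392156797824+283465647360=6165817614720; T_16,4=15×310989260400+392156797824=5056995703824; T_16,5=15×159721605680+310989260400=2706813345600; T_16,6=15×56663366760+159721605680=1009672107080
r17: T_17,3=16×6165817614720+4339163001600=102992244837120; T_17,4=16×5056995703824+6165817614720=87077748875904; T_17,5=16×2706813345600+5056995703824=48366009233424; T_17,6=16×1009672107080+2706813345600=18861567058880
Read c(17,3) = 102992244837120, c(17,4) = 87077748875904, c(17,5) = 48366009233424, c(17,6) = 18861567058880.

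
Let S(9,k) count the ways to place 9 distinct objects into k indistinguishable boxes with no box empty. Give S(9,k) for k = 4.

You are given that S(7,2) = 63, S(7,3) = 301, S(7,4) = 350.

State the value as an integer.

i=8: T(8,3)=63+3·301=966 | T(8,4)=301+4·350=1701
i=9: T(9,4)=966+4·1701=7770
Read S(9,4) = 7770.

7770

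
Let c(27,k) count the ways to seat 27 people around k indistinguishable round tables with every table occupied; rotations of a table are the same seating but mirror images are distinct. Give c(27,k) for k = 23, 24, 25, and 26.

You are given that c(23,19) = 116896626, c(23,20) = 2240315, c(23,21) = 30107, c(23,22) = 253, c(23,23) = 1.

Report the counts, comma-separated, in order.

r24: T_24,20=23×2240315+116896626=168423871; T_24,21=23×30107+2240315=2932776; T_24,22=23×253+30107=35926; T_24,23=23×1+253=276; T_24,24=23×0+1=1
r25: T_25,21=24×2932776+168423871=238810495; T_25,22=24×35926+2932776=3795000; T_25,23=24×276+35926=42550; T_25,24=24×1+276=300; T_25,25=24×0+1=1
r26: T_26,22=25×3795000+238810495=333685495; T_26,23=25×42550+3795000=4858750; T_26,24=25×300+42550=50050; T_26,25=25×1+300=325; T_26,26=25×0+1=1
r27: T_27,23=26×4858750+333685495=460012995; T_27,24=26×50050+4858750=6160050; T_27,25=26×325+50050=58500; T_27,26=26×1+325=351
Read c(27,23) = 460012995, c(27,24) = 6160050, c(27,25) = 58500, c(27,26) = 351.

460012995, 6160050, 58500, 351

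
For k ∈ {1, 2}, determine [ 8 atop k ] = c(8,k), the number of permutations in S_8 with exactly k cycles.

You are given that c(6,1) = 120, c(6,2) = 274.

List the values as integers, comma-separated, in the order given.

row 7: T[7][1]=6·120+0=720  T[7][2]=6·274+120=1764
row 8: T[8][1]=7·720+0=5040  T[8][2]=7·1764+720=13068
Read c(8,1) = 5040, c(8,2) = 13068.

5040, 13068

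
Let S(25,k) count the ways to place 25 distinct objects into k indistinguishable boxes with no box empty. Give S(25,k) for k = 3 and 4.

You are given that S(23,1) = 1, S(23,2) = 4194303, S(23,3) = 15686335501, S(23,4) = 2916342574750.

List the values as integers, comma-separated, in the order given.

row 24: T[24][2]=2·4194303+1=8388607  T[24][3]=3·15686335501+4194303=47063200806  T[24][4]=4·2916342574750+15686335501=11681056634501
row 25: T[25][3]=3·47063200806+8388607=141197991025  T[25][4]=4·11681056634501+47063200806=46771289738810
Read S(25,3) = 141197991025, S(25,4) = 46771289738810.

141197991025, 46771289738810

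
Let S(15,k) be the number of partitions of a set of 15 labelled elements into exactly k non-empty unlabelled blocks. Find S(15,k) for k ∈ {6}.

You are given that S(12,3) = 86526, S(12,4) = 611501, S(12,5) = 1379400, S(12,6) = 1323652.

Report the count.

row 13: T[13][4]=4·611501+86526=2532530  T[13][5]=5·1379400+611501=7508501  T[13][6]=6·1323652+1379400=9321312
row 14: T[14][5]=5·7508501+2532530=40075035  T[14][6]=6·9321312+7508501=63436373
row 15: T[15][6]=6·63436373+40075035=420693273
Read S(15,6) = 420693273.

420693273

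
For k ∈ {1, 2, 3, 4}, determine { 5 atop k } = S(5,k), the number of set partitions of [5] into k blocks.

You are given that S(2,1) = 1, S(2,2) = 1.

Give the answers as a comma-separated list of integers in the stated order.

1, 15, 25, 10

[3] T[3,1]:1*1+0=1 · T[3,2]:2*1+1=3 · T[3,3]:3*0+1=1
[4] T[4,1]:1*1+0=1 · T[4,2]:2*3+1=7 · T[4,3]:3*1+3=6 · T[4,4]:4*0+1=1
[5] T[5,1]:1*1+0=1 · T[5,2]:2*7+1=15 · T[5,3]:3*6+7=25 · T[5,4]:4*1+6=10
Read S(5,1) = 1, S(5,2) = 15, S(5,3) = 25, S(5,4) = 10.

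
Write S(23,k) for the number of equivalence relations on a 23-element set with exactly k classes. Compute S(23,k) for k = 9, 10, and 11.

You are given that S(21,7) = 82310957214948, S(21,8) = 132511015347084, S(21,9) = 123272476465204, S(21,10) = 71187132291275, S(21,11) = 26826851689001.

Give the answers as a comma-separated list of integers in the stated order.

12320068811796900, 9593401297313460, 4864251308951100

@22  (22,8):132511015347084·8+82310957214948→1142399079991620, (22,9):123272476465204·9+132511015347084→1241963303533920, (22,10):71187132291275·10+123272476465204→835143799377954, (22,11):26826851689001·11+71187132291275→366282500870286
@23  (23,9):1241963303533920·9+1142399079991620→12320068811796900, (23,10):835143799377954·10+1241963303533920→9593401297313460, (23,11):366282500870286·11+835143799377954→4864251308951100
Read S(23,9) = 12320068811796900, S(23,10) = 9593401297313460, S(23,11) = 4864251308951100.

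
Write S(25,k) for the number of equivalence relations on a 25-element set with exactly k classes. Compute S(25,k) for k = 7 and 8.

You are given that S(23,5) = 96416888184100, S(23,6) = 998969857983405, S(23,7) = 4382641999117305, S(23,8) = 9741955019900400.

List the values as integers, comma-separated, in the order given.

227832482998716310, 690223721118368580

i=24: T(24,6)=96416888184100+6·998969857983405=6090236036084530 | T(24,7)=998969857983405+7·4382641999117305=31677463851804540 | T(24,8)=4382641999117305+8·9741955019900400=82318282158320505
i=25: T(25,7)=6090236036084530+7·31677463851804540=227832482998716310 | T(25,8)=31677463851804540+8·82318282158320505=690223721118368580
Read S(25,7) = 227832482998716310, S(25,8) = 690223721118368580.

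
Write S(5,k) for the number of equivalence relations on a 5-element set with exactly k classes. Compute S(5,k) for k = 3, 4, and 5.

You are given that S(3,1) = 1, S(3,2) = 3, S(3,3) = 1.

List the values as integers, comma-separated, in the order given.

row 4: T[4][2]=2·3+1=7  T[4][3]=3·1+3=6  T[4][4]=4·0+1=1
row 5: T[5][3]=3·6+7=25  T[5][4]=4·1+6=10  T[5][5]=5·0+1=1
Read S(5,3) = 25, S(5,4) = 10, S(5,5) = 1.

25, 10, 1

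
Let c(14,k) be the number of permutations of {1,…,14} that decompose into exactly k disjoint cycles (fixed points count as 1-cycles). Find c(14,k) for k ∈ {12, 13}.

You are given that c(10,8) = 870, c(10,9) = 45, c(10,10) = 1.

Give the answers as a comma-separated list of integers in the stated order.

[11] T[11,9]:10*45+870=1320 · T[11,10]:10*1+45=55 · T[11,11]:10*0+1=1
[12] T[12,10]:11*55+1320=1925 · T[12,11]:11*1+55=66 · T[12,12]:11*0+1=1
[13] T[13,11]:12*66+1925=2717 · T[13,12]:12*1+66=78 · T[13,13]:12*0+1=1
[14] T[14,12]:13*78+2717=3731 · T[14,13]:13*1+78=91
Read c(14,12) = 3731, c(14,13) = 91.

3731, 91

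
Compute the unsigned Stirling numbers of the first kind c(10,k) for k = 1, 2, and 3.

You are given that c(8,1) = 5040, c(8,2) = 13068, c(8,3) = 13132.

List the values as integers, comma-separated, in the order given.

362880, 1026576, 1172700

[9] T[9,1]:8*5040+0=40320 · T[9,2]:8*13068+5040=109584 · T[9,3]:8*13132+13068=118124
[10] T[10,1]:9*40320+0=362880 · T[10,2]:9*109584+40320=1026576 · T[10,3]:9*118124+109584=1172700
Read c(10,1) = 362880, c(10,2) = 1026576, c(10,3) = 1172700.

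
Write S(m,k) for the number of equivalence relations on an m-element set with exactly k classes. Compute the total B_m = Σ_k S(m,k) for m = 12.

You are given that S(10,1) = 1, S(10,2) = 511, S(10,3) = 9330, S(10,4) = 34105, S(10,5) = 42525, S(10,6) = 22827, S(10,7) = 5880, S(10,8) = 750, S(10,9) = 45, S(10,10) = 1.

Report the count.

4213597

[11] T[11,1]:1*1+0=1 · T[11,2]:2*511+1=1023 · T[11,3]:3*9330+511=28501 · T[11,4]:4*34105+9330=145750 · T[11,5]:5*42525+34105=246730 · T[11,6]:6*22827+42525=179487 · T[11,7]:7*5880+22827=63987 · T[11,8]:8*750+5880=11880 · T[11,9]:9*45+750=1155 · T[11,10]:10*1+45=55 · T[11,11]:11*0+1=1
[12] T[12,1]:1*1+0=1 · T[12,2]:2*1023+1=2047 · T[12,3]:3*28501+1023=86526 · T[12,4]:4*145750+28501=611501 · T[12,5]:5*246730+145750=1379400 · T[12,6]:6*179487+246730=1323652 · T[12,7]:7*63987+179487=627396 · T[12,8]:8*11880+63987=159027 · T[12,9]:9*1155+11880=22275 · T[12,10]:10*55+1155=1705 · T[12,11]:11*1+55=66 · T[12,12]:12*0+1=1
B_12 = ΣS(12,k) = 1+2047+86526+611501+1379400+1323652+627396+159027+22275+1705+66+1 = 4213597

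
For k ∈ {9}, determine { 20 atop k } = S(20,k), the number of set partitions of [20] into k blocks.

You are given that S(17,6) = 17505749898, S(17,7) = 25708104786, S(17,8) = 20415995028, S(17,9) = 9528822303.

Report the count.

r18: T_18,7=7×25708104786+17505749898=197462483400; T_18,8=8×20415995028+25708104786=189036065010; T_18,9=9×9528822303+20415995028=106175395755
r19: T_19,8=8×189036065010+197462483400=1709751003480; T_19,9=9×106175395755+189036065010=1144614626805
r20: T_20,9=9×1144614626805+1709751003480=12011282644725
Read S(20,9) = 12011282644725.

12011282644725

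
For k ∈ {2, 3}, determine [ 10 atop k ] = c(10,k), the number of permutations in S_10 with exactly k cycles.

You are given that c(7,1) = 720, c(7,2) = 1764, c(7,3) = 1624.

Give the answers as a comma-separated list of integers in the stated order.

1026576, 1172700

@8  (8,1):720·7+0→5040, (8,2):1764·7+720→13068, (8,3):1624·7+1764→13132
@9  (9,1):5040·8+0→40320, (9,2):13068·8+5040→109584, (9,3):13132·8+13068→118124
@10  (10,2):109584·9+40320→1026576, (10,3):118124·9+109584→1172700
Read c(10,2) = 1026576, c(10,3) = 1172700.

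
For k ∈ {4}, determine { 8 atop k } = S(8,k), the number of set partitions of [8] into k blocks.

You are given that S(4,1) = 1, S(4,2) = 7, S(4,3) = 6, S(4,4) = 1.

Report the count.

1701

r5: T_5,1=1×1+0=1; T_5,2=2×7+1=15; T_5,3=3×6+7=25; T_5,4=4×1+6=10
r6: T_6,2=2×15+1=31; T_6,3=3×25+15=90; T_6,4=4×10+25=65
r7: T_7,3=3×90+31=301; T_7,4=4×65+90=350
r8: T_8,4=4×350+301=1701
Read S(8,4) = 1701.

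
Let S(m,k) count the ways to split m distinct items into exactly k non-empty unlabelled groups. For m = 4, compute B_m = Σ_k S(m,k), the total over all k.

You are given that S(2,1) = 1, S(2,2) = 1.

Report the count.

15

[3] T[3,1]:1*1+0=1 · T[3,2]:2*1+1=3 · T[3,3]:3*0+1=1
[4] T[4,1]:1*1+0=1 · T[4,2]:2*3+1=7 · T[4,3]:3*1+3=6 · T[4,4]:4*0+1=1
B_4 = ΣS(4,k) = 1+7+6+1 = 15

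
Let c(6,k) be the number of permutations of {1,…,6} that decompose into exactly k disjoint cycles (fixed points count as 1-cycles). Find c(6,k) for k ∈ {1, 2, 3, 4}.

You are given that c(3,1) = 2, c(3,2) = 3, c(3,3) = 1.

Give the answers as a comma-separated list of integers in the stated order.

120, 274, 225, 85

[4] T[4,1]:3*2+0=6 · T[4,2]:3*3+2=11 · T[4,3]:3*1+3=6 · T[4,4]:3*0+1=1
[5] T[5,1]:4*6+0=24 · T[5,2]:4*11+6=50 · T[5,3]:4*6+11=35 · T[5,4]:4*1+6=10
[6] T[6,1]:5*24+0=120 · T[6,2]:5*50+24=274 · T[6,3]:5*35+50=225 · T[6,4]:5*10+35=85
Read c(6,1) = 120, c(6,2) = 274, c(6,3) = 225, c(6,4) = 85.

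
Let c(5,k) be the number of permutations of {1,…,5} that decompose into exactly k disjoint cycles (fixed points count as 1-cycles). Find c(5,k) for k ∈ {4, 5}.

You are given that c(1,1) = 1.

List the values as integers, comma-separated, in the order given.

[2] T[2,1]:1*1+0=1 · T[2,2]:1*0+1=1
[3] T[3,2]:2*1+1=3 · T[3,3]:2*0+1=1
[4] T[4,3]:3*1+3=6 · T[4,4]:3*0+1=1
[5] T[5,4]:4*1+6=10 · T[5,5]:4*0+1=1
Read c(5,4) = 10, c(5,5) = 1.

10, 1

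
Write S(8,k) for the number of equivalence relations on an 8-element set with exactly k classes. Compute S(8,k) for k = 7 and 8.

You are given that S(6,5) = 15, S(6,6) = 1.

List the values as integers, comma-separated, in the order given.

r7: T_7,6=6×1+15=21; T_7,7=7×0+1=1
r8: T_8,7=7×1+21=28; T_8,8=8×0+1=1
Read S(8,7) = 28, S(8,8) = 1.

28, 1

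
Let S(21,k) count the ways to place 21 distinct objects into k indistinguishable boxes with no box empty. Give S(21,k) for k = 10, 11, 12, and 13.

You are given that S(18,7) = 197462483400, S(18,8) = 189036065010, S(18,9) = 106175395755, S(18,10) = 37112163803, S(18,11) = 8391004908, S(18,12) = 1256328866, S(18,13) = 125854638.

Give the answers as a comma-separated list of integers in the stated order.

i=19: T(19,8)=197462483400+8·189036065010=1709751003480 | T(19,9)=189036065010+9·106175395755=1144614626805 | T(19,10)=106175395755+10·37112163803=477297033785 | T(19,11)=37112163803+11·8391004908=129413217791 | T(19,12)=8391004908+12·1256328866=23466951300 | T(19,13)=1256328866+13·125854638=2892439160
i=20: T(20,9)=1709751003480+9·1144614626805=12011282644725 | T(20,10)=1144614626805+10·477297033785=5917584964655 | T(20,11)=477297033785+11·129413217791=1900842429486 | T(20,12)=129413217791+12·23466951300=411016633391 | T(20,13)=23466951300+13·2892439160=61068660380
i=21: T(21,10)=12011282644725+10·5917584964655=71187132291275 | T(21,11)=5917584964655+11·1900842429486=26826851689001 | T(21,12)=1900842429486+12·411016633391=6833042030178 | T(21,13)=411016633391+13·61068660380=1204909218331
Read S(21,10) = 71187132291275, S(21,11) = 26826851689001, S(21,12) = 6833042030178, S(21,13) = 1204909218331.

71187132291275, 26826851689001, 6833042030178, 1204909218331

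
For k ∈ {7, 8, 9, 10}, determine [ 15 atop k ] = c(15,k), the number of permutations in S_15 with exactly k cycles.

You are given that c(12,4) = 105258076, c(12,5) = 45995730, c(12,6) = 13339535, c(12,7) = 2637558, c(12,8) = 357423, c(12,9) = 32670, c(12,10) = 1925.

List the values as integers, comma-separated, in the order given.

14409322928, 2681453775, 368411615, 37312275

[13] T[13,5]:12*45995730+105258076=657206836 · T[13,6]:12*13339535+45995730=206070150 · T[13,7]:12*2637558+13339535=44990231 · T[13,8]:12*357423+2637558=6926634 · T[13,9]:12*32670+357423=749463 · T[13,10]:12*1925+32670=55770
[14] T[14,6]:13*206070150+657206836=3336118786 · T[14,7]:13*44990231+206070150=790943153 · T[14,8]:13*6926634+44990231=135036473 · T[14,9]:13*749463+6926634=16669653 · T[14,10]:13*55770+749463=1474473
[15] T[15,7]:14*790943153+3336118786=14409322928 · T[15,8]:14*135036473+790943153=2681453775 · T[15,9]:14*16669653+135036473=368411615 · T[15,10]:14*1474473+16669653=37312275
Read c(15,7) = 14409322928, c(15,8) = 2681453775, c(15,9) = 368411615, c(15,10) = 37312275.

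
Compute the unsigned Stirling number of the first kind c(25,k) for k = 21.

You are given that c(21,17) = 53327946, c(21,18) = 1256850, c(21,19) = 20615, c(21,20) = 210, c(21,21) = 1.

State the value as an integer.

[22] T[22,18]:21*1256850+53327946=79721796 · T[22,19]:21*20615+1256850=1689765 · T[22,20]:21*210+20615=25025 · T[22,21]:21*1+210=231
[23] T[23,19]:22*1689765+79721796=116896626 · T[23,20]:22*25025+1689765=2240315 · T[23,21]:22*231+25025=30107
[24] T[24,20]:23*2240315+116896626=168423871 · T[24,21]:23*30107+2240315=2932776
[25] T[25,21]:24*2932776+168423871=238810495
Read c(25,21) = 238810495.

238810495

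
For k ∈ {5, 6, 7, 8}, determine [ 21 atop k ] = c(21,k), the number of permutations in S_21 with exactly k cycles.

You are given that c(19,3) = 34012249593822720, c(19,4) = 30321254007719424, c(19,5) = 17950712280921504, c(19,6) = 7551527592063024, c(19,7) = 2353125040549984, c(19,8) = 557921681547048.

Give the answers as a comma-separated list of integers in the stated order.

@20  (20,4):30321254007719424·19+34012249593822720→610116075740491776, (20,5):17950712280921504·19+30321254007719424→371384787345228000, (20,6):7551527592063024·19+17950712280921504→161429736530118960, (20,7):2353125040549984·19+7551527592063024→52260903362512720, (20,8):557921681547048·19+2353125040549984→12953636989943896
@21  (21,5):371384787345228000·20+610116075740491776→8037811822645051776, (21,6):161429736530118960·20+371384787345228000→3599979517947607200, (21,7):52260903362512720·20+161429736530118960→1206647803780373360, (21,8):12953636989943896·20+52260903362512720→311333643161390640
Read c(21,5) = 8037811822645051776, c(21,6) = 3599979517947607200, c(21,7) = 1206647803780373360, c(21,8) = 311333643161390640.

8037811822645051776, 3599979517947607200, 1206647803780373360, 311333643161390640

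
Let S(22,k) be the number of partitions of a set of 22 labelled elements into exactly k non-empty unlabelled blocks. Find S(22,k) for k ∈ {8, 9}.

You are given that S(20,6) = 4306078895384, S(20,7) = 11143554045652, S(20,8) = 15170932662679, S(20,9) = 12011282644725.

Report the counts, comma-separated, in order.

[21] T[21,7]:7*11143554045652+4306078895384=82310957214948 · T[21,8]:8*15170932662679+11143554045652=132511015347084 · T[21,9]:9*12011282644725+15170932662679=123272476465204
[22] T[22,8]:8*132511015347084+82310957214948=1142399079991620 · T[22,9]:9*123272476465204+132511015347084=1241963303533920
Read S(22,8) = 1142399079991620, S(22,9) = 1241963303533920.

1142399079991620, 1241963303533920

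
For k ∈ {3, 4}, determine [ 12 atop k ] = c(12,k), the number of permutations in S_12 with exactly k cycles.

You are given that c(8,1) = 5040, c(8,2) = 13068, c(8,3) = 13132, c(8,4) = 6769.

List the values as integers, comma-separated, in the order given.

150917976, 105258076

row 9: T[9][1]=8·5040+0=40320  T[9][2]=8·13068+5040=109584  T[9][3]=8·13132+13068=118124  T[9][4]=8·6769+13132=67284
row 10: T[10][1]=9·40320+0=362880  T[10][2]=9·109584+40320=1026576  T[10][3]=9·118124+109584=1172700  T[10][4]=9·67284+118124=723680
row 11: T[11][2]=10·1026576+362880=10628640  T[11][3]=10·1172700+1026576=12753576  T[11][4]=10·723680+1172700=8409500
row 12: T[12][3]=11·12753576+10628640=150917976  T[12][4]=11·8409500+12753576=105258076
Read c(12,3) = 150917976, c(12,4) = 105258076.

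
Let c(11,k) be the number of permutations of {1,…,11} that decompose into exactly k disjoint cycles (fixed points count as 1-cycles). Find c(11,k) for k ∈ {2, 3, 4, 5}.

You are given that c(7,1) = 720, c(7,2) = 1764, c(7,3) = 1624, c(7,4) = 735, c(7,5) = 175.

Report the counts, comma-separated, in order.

[8] T[8,1]:7*720+0=5040 · T[8,2]:7*1764+720=13068 · T[8,3]:7*1624+1764=13132 · T[8,4]:7*735+1624=6769 · T[8,5]:7*175+735=1960
[9] T[9,1]:8*5040+0=40320 · T[9,2]:8*13068+5040=109584 · T[9,3]:8*13132+13068=118124 · T[9,4]:8*6769+13132=67284 · T[9,5]:8*1960+6769=22449
[10] T[10,1]:9*40320+0=362880 · T[10,2]:9*109584+40320=1026576 · T[10,3]:9*118124+109584=1172700 · T[10,4]:9*67284+118124=723680 · T[10,5]:9*22449+67284=269325
[11] T[11,2]:10*1026576+362880=10628640 · T[11,3]:10*1172700+1026576=12753576 · T[11,4]:10*723680+1172700=8409500 · T[11,5]:10*269325+723680=3416930
Read c(11,2) = 10628640, c(11,3) = 12753576, c(11,4) = 8409500, c(11,5) = 3416930.

10628640, 12753576, 8409500, 3416930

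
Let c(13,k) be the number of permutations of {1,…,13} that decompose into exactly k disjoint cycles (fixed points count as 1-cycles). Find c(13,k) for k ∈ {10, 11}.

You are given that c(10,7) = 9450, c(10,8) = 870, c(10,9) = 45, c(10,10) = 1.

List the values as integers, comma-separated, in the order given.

55770, 2717

r11: T_11,8=10×870+9450=18150; T_11,9=10×45+870=1320; T_11,10=10×1+45=55; T_11,11=10×0+1=1
r12: T_12,9=11×1320+18150=32670; T_12,10=11×55+1320=1925; T_12,11=11×1+55=66
r13: T_13,10=12×1925+32670=55770; T_13,11=12×66+1925=2717
Read c(13,10) = 55770, c(13,11) = 2717.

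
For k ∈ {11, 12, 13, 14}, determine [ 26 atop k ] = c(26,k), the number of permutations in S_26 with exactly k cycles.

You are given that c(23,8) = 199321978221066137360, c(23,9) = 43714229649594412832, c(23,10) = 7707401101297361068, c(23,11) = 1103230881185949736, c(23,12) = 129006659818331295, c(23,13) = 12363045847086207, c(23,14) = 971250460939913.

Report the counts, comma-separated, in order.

[24] T[24,9]:23*43714229649594412832+199321978221066137360=1204749260161737632496 · T[24,10]:23*7707401101297361068+43714229649594412832=220984454979433717396 · T[24,11]:23*1103230881185949736+7707401101297361068=33081711368574204996 · T[24,12]:23*129006659818331295+1103230881185949736=4070384057007569521 · T[24,13]:23*12363045847086207+129006659818331295=413356714301314056 · T[24,14]:23*971250460939913+12363045847086207=34701806448704206
[25] T[25,10]:24*220984454979433717396+1204749260161737632496=6508376179668146850000 · T[25,11]:24*33081711368574204996+220984454979433717396=1014945527825214637300 · T[25,12]:24*4070384057007569521+33081711368574204996=130770928736755873500 · T[25,13]:24*413356714301314056+4070384057007569521=13990945200239106865 · T[25,14]:24*34701806448704206+413356714301314056=1246200069070215000
[26] T[26,11]:25*1014945527825214637300+6508376179668146850000=31882014375298512782500 · T[26,12]:25*130770928736755873500+1014945527825214637300=4284218746244111474800 · T[26,13]:25*13990945200239106865+130770928736755873500=480544558742733545125 · T[26,14]:25*1246200069070215000+13990945200239106865=45145946926994481865
Read c(26,11) = 31882014375298512782500, c(26,12) = 4284218746244111474800, c(26,13) = 480544558742733545125, c(26,14) = 45145946926994481865.

31882014375298512782500, 4284218746244111474800, 480544558742733545125, 45145946926994481865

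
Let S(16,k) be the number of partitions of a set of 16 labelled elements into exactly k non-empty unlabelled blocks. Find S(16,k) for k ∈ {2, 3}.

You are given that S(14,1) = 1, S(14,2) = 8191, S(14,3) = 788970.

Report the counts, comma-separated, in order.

row 15: T[15][1]=1·1+0=1  T[15][2]=2·8191+1=16383  T[15][3]=3·788970+8191=2375101
row 16: T[16][2]=2·16383+1=32767  T[16][3]=3·2375101+16383=7141686
Read S(16,2) = 32767, S(16,3) = 7141686.

32767, 7141686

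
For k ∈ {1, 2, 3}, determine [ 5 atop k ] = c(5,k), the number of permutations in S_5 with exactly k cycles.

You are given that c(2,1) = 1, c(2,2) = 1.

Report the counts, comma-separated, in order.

24, 50, 35

@3  (3,1):1·2+0→2, (3,2):1·2+1→3, (3,3):0·2+1→1
@4  (4,1):2·3+0→6, (4,2):3·3+2→11, (4,3):1·3+3→6
@5  (5,1):6·4+0→24, (5,2):11·4+6→50, (5,3):6·4+11→35
Read c(5,1) = 24, c(5,2) = 50, c(5,3) = 35.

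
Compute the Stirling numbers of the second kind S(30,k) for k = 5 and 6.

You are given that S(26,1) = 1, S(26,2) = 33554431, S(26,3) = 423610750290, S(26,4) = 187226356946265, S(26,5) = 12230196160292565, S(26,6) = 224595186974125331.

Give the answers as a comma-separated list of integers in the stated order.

7713000216608565075, 299310102746948685757

@27  (27,2):33554431·2+1→67108863, (27,3):423610750290·3+33554431→1270865805301, (27,4):187226356946265·4+423610750290→749329038535350, (27,5):12230196160292565·5+187226356946265→61338207158409090, (27,6):224595186974125331·6+12230196160292565→1359801318005044551
@28  (28,3):1270865805301·3+67108863→3812664524766, (28,4):749329038535350·4+1270865805301→2998587019946701, (28,5):61338207158409090·5+749329038535350→307440364830580800, (28,6):1359801318005044551·6+61338207158409090→8220146115188676396
@29  (29,4):2998587019946701·4+3812664524766→11998160744311570, (29,5):307440364830580800·5+2998587019946701→1540200411172850701, (29,6):8220146115188676396·6+307440364830580800→49628317055962639176
@30  (30,5):1540200411172850701·5+11998160744311570→7713000216608565075, (30,6):49628317055962639176·6+1540200411172850701→299310102746948685757
Read S(30,5) = 7713000216608565075, S(30,6) = 299310102746948685757.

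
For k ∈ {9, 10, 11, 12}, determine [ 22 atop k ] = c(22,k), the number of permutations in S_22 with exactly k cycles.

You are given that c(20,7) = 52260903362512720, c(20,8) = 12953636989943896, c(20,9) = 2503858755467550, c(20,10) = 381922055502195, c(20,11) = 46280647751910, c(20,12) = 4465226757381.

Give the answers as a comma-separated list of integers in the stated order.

1634980697246583456, 276019109275035346, 37600535086859745, 4154823851430525

[21] T[21,8]:20*12953636989943896+52260903362512720=311333643161390640 · T[21,9]:20*2503858755467550+12953636989943896=63030812099294896 · T[21,10]:20*381922055502195+2503858755467550=10142299865511450 · T[21,11]:20*46280647751910+381922055502195=1307535010540395 · T[21,12]:20*4465226757381+46280647751910=135585182899530
[22] T[22,9]:21*63030812099294896+311333643161390640=1634980697246583456 · T[22,10]:21*10142299865511450+63030812099294896=276019109275035346 · T[22,11]:21*1307535010540395+10142299865511450=37600535086859745 · T[22,12]:21*135585182899530+1307535010540395=4154823851430525
Read c(22,9) = 1634980697246583456, c(22,10) = 276019109275035346, c(22,11) = 37600535086859745, c(22,12) = 4154823851430525.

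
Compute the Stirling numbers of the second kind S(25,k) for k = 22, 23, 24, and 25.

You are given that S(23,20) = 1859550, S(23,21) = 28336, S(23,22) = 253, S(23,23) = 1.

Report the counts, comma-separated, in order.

3200450, 40250, 300, 1

row 24: T[24][21]=21·28336+1859550=2454606  T[24][22]=22·253+28336=33902  T[24][23]=23·1+253=276  T[24][24]=24·0+1=1
row 25: T[25][22]=22·33902+2454606=3200450  T[25][23]=23·276+33902=40250  T[25][24]=24·1+276=300  T[25][25]=25·0+1=1
Read S(25,22) = 3200450, S(25,23) = 40250, S(25,24) = 300, S(25,25) = 1.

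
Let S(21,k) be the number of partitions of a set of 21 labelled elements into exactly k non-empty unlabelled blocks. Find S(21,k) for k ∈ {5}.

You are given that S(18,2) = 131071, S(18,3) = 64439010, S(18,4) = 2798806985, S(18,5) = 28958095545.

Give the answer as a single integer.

r19: T_19,3=3×64439010+131071=193448101; T_19,4=4×2798806985+64439010=11259666950; T_19,5=5×28958095545+2798806985=147589284710
r20: T_20,4=4×11259666950+193448101=45232115901; T_20,5=5×147589284710+11259666950=749206090500
r21: T_21,5=5×749206090500+45232115901=3791262568401
Read S(21,5) = 3791262568401.

3791262568401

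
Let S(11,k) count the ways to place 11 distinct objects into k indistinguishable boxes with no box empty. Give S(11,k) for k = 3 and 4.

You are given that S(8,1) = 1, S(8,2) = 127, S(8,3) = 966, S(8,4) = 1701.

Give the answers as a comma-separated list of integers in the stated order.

28501, 145750

i=9: T(9,1)=0+1·1=1 | T(9,2)=1+2·127=255 | T(9,3)=127+3·966=3025 | T(9,4)=966+4·1701=7770
i=10: T(10,2)=1+2·255=511 | T(10,3)=255+3·3025=9330 | T(10,4)=3025+4·7770=34105
i=11: T(11,3)=511+3·9330=28501 | T(11,4)=9330+4·34105=145750
Read S(11,3) = 28501, S(11,4) = 145750.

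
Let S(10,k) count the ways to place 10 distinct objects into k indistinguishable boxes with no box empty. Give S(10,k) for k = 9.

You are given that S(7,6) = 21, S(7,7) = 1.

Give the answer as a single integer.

i=8: T(8,7)=21+7·1=28 | T(8,8)=1+8·0=1
i=9: T(9,8)=28+8·1=36 | T(9,9)=1+9·0=1
i=10: T(10,9)=36+9·1=45
Read S(10,9) = 45.

45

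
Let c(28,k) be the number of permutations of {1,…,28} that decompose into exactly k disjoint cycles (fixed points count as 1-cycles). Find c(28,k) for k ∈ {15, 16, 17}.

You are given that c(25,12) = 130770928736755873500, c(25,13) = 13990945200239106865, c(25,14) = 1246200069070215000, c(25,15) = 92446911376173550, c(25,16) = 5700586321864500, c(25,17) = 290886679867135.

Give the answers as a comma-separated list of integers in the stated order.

i=26: T(26,13)=130770928736755873500+25·13990945200239106865=480544558742733545125 | T(26,14)=13990945200239106865+25·1246200069070215000=45145946926994481865 | T(26,15)=1246200069070215000+25·92446911376173550=3557372853474553750 | T(26,16)=92446911376173550+25·5700586321864500=234961569422786050 | T(26,17)=5700586321864500+25·290886679867135=12972753318542875
i=27: T(27,14)=480544558742733545125+26·45145946926994481865=1654339178844590073615 | T(27,15)=45145946926994481865+26·3557372853474553750=137637641117332879365 | T(27,16)=3557372853474553750+26·234961569422786050=9666373658466991050 | T(27,17)=234961569422786050+26·12972753318542875=572253155704900800
i=28: T(28,15)=1654339178844590073615+27·137637641117332879365=5370555489012577816470 | T(28,16)=137637641117332879365+27·9666373658466991050=398629729895941637715 | T(28,17)=9666373658466991050+27·572253155704900800=25117208862499312650
Read c(28,15) = 5370555489012577816470, c(28,16) = 398629729895941637715, c(28,17) = 25117208862499312650.

5370555489012577816470, 398629729895941637715, 25117208862499312650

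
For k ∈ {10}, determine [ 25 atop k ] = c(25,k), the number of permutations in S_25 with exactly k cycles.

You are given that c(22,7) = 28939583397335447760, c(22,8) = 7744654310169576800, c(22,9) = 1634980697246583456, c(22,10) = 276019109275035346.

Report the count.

6508376179668146850000

row 23: T[23][8]=22·7744654310169576800+28939583397335447760=199321978221066137360  T[23][9]=22·1634980697246583456+7744654310169576800=43714229649594412832  T[23][10]=22·276019109275035346+1634980697246583456=7707401101297361068
row 24: T[24][9]=23·43714229649594412832+199321978221066137360=1204749260161737632496  T[24][10]=23·7707401101297361068+43714229649594412832=220984454979433717396
row 25: T[25][10]=24·220984454979433717396+1204749260161737632496=6508376179668146850000
Read c(25,10) = 6508376179668146850000.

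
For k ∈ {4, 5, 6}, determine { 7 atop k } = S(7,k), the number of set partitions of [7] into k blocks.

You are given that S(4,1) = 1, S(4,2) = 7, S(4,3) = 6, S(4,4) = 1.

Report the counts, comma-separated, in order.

350, 140, 21

row 5: T[5][2]=2·7+1=15  T[5][3]=3·6+7=25  T[5][4]=4·1+6=10  T[5][5]=5·0+1=1
row 6: T[6][3]=3·25+15=90  T[6][4]=4·10+25=65  T[6][5]=5·1+10=15  T[6][6]=6·0+1=1
row 7: T[7][4]=4·65+90=350  T[7][5]=5·15+65=140  T[7][6]=6·1+15=21
Read S(7,4) = 350, S(7,5) = 140, S(7,6) = 21.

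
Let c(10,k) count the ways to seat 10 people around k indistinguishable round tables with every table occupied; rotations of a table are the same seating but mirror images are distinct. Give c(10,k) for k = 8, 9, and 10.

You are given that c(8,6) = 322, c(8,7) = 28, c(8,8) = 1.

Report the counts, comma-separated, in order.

870, 45, 1

row 9: T[9][7]=8·28+322=546  T[9][8]=8·1+28=36  T[9][9]=8·0+1=1
row 10: T[10][8]=9·36+546=870  T[10][9]=9·1+36=45  T[10][10]=9·0+1=1
Read c(10,8) = 870, c(10,9) = 45, c(10,10) = 1.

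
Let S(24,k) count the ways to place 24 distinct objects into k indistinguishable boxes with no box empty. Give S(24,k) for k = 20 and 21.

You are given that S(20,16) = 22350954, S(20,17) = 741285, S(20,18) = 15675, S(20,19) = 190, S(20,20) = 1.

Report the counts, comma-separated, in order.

116972779, 2454606

r21: T_21,17=17×741285+22350954=34952799; T_21,18=18×15675+741285=1023435; T_21,19=19×190+15675=19285; T_21,20=20×1+190=210; T_21,21=21×0+1=1
r22: T_22,18=18×1023435+34952799=53374629; T_22,19=19×19285+1023435=1389850; T_22,20=20×210+19285=23485; T_22,21=21×1+210=231
r23: T_23,19=19×1389850+53374629=79781779; T_23,20=20×23485+1389850=1859550; T_23,21=21×231+23485=28336
r24: T_24,20=20×1859550+79781779=116972779; T_24,21=21×28336+1859550=2454606
Read S(24,20) = 116972779, S(24,21) = 2454606.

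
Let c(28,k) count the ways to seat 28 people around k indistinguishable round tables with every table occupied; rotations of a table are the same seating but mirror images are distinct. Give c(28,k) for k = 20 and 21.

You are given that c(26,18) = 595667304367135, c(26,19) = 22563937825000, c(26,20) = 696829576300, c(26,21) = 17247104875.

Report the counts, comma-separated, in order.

2280730371654735, 71603372991150

@27  (27,19):22563937825000·26+595667304367135→1182329687817135, (27,20):696829576300·26+22563937825000→40681506808800, (27,21):17247104875·26+696829576300→1145254303050
@28  (28,20):40681506808800·27+1182329687817135→2280730371654735, (28,21):1145254303050·27+40681506808800→71603372991150
Read c(28,20) = 2280730371654735, c(28,21) = 71603372991150.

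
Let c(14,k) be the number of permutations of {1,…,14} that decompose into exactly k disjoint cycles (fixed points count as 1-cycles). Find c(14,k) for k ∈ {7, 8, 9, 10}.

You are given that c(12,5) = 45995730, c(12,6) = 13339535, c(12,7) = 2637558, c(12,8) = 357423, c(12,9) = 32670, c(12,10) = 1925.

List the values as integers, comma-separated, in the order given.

790943153, 135036473, 16669653, 1474473

r13: T_13,6=12×13339535+45995730=206070150; T_13,7=12×2637558+13339535=44990231; T_13,8=12×357423+2637558=6926634; T_13,9=12×32670+357423=749463; T_13,10=12×1925+32670=55770
r14: T_14,7=13×44990231+206070150=790943153; T_14,8=13×6926634+44990231=135036473; T_14,9=13×749463+6926634=16669653; T_14,10=13×55770+749463=1474473
Read c(14,7) = 790943153, c(14,8) = 135036473, c(14,9) = 16669653, c(14,10) = 1474473.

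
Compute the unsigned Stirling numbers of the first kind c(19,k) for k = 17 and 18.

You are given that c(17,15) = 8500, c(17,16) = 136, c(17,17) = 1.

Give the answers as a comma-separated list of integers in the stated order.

r18: T_18,16=17×136+8500=10812; T_18,17=17×1+136=153; T_18,18=17×0+1=1
r19: T_19,17=18×153+10812=13566; T_19,18=18×1+153=171
Read c(19,17) = 13566, c(19,18) = 171.

13566, 171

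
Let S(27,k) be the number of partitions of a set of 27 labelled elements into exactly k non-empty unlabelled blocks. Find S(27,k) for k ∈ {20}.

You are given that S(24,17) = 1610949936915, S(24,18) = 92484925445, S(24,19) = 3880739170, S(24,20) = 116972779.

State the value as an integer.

12246296312250

r25: T_25,18=18×92484925445+1610949936915=3275678594925; T_25,19=19×3880739170+92484925445=166218969675; T_25,20=20×116972779+3880739170=6220194750
r26: T_26,19=19×166218969675+3275678594925=6433839018750; T_26,20=20×6220194750+166218969675=290622864675
r27: T_27,20=20×290622864675+6433839018750=12246296312250
Read S(27,20) = 12246296312250.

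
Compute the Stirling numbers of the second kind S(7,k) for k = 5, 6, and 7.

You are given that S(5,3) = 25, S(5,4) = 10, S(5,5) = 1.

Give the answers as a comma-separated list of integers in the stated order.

i=6: T(6,4)=25+4·10=65 | T(6,5)=10+5·1=15 | T(6,6)=1+6·0=1
i=7: T(7,5)=65+5·15=140 | T(7,6)=15+6·1=21 | T(7,7)=1+7·0=1
Read S(7,5) = 140, S(7,6) = 21, S(7,7) = 1.

140, 21, 1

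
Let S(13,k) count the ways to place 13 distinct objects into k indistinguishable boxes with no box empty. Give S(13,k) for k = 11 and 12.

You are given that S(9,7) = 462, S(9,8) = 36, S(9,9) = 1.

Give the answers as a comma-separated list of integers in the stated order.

[10] T[10,8]:8*36+462=750 · T[10,9]:9*1+36=45 · T[10,10]:10*0+1=1
[11] T[11,9]:9*45+750=1155 · T[11,10]:10*1+45=55 · T[11,11]:11*0+1=1
[12] T[12,10]:10*55+1155=1705 · T[12,11]:11*1+55=66 · T[12,12]:12*0+1=1
[13] T[13,11]:11*66+1705=2431 · T[13,12]:12*1+66=78
Read S(13,11) = 2431, S(13,12) = 78.

2431, 78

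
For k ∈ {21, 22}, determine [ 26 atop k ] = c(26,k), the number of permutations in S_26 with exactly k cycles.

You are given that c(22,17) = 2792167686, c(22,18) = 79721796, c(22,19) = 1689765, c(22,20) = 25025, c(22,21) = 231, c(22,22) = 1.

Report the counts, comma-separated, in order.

17247104875, 333685495

i=23: T(23,18)=2792167686+22·79721796=4546047198 | T(23,19)=79721796+22·1689765=116896626 | T(23,20)=1689765+22·25025=2240315 | T(23,21)=25025+22·231=30107 | T(23,22)=231+22·1=253
i=24: T(24,19)=4546047198+23·116896626=7234669596 | T(24,20)=116896626+23·2240315=168423871 | T(24,21)=2240315+23·30107=2932776 | T(24,22)=30107+23·253=35926
i=25: T(25,20)=7234669596+24·168423871=11276842500 | T(25,21)=168423871+24·2932776=238810495 | T(25,22)=2932776+24·35926=3795000
i=26: T(26,21)=11276842500+25·238810495=17247104875 | T(26,22)=238810495+25·3795000=333685495
Read c(26,21) = 17247104875, c(26,22) = 333685495.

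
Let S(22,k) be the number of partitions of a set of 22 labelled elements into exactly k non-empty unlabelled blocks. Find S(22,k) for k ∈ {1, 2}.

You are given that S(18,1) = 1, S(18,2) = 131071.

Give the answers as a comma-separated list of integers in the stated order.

1, 2097151

r19: T_19,1=1×1+0=1; T_19,2=2×131071+1=262143
r20: T_20,1=1×1+0=1; T_20,2=2×262143+1=524287
r21: T_21,1=1×1+0=1; T_21,2=2×524287+1=1048575
r22: T_22,1=1×1+0=1; T_22,2=2×1048575+1=2097151
Read S(22,1) = 1, S(22,2) = 2097151.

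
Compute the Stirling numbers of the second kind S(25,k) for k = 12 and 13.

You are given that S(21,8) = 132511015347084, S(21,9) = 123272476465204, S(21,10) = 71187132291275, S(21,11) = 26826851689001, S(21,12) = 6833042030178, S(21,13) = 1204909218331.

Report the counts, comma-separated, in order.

362262620784874680, 114485073343744260

r22: T_22,9=9×123272476465204+132511015347084=1241963303533920; T_22,10=10×71187132291275+123272476465204=835143799377954; T_22,11=11×26826851689001+71187132291275=366282500870286; T_22,12=12×6833042030178+26826851689001=108823356051137; T_22,13=13×1204909218331+6833042030178=22496861868481
r23: T_23,10=10×835143799377954+1241963303533920=9593401297313460; T_23,11=11×366282500870286+835143799377954=4864251308951100; T_23,12=12×108823356051137+366282500870286=1672162773483930; T_23,13=13×22496861868481+108823356051137=401282560341390
r24: T_24,11=11×4864251308951100+9593401297313460=63100165695775560; T_24,12=12×1672162773483930+4864251308951100=24930204590758260; T_24,13=13×401282560341390+1672162773483930=6888836057922000
r25: T_25,12=12×24930204590758260+63100165695775560=362262620784874680; T_25,13=13×6888836057922000+24930204590758260=114485073343744260
Read S(25,12) = 362262620784874680, S(25,13) = 114485073343744260.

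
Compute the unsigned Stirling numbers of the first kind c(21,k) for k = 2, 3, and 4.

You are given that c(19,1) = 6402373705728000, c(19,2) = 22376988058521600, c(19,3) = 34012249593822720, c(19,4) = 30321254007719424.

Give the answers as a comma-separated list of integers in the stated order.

8752948036761600000, 13803759753640704000, 12870931245150988800

i=20: T(20,1)=0+19·6402373705728000=121645100408832000 | T(20,2)=6402373705728000+19·22376988058521600=431565146817638400 | T(20,3)=22376988058521600+19·34012249593822720=668609730341153280 | T(20,4)=34012249593822720+19·30321254007719424=610116075740491776
i=21: T(21,2)=121645100408832000+20·431565146817638400=8752948036761600000 | T(21,3)=431565146817638400+20·668609730341153280=13803759753640704000 | T(21,4)=668609730341153280+20·610116075740491776=12870931245150988800
Read c(21,2) = 8752948036761600000, c(21,3) = 13803759753640704000, c(21,4) = 12870931245150988800.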